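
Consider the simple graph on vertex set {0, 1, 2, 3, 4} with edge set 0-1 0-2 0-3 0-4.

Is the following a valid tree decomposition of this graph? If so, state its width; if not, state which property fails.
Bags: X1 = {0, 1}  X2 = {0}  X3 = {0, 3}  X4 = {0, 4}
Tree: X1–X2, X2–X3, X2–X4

No — vertex 2 appears in no bag.

A tree decomposition must satisfy three properties: every vertex lies in some bag; for every edge, both endpoints lie together in some bag; and for every vertex, the bags containing it form a connected subtree. Here vertex 2 appears in no bag, so the decomposition is invalid.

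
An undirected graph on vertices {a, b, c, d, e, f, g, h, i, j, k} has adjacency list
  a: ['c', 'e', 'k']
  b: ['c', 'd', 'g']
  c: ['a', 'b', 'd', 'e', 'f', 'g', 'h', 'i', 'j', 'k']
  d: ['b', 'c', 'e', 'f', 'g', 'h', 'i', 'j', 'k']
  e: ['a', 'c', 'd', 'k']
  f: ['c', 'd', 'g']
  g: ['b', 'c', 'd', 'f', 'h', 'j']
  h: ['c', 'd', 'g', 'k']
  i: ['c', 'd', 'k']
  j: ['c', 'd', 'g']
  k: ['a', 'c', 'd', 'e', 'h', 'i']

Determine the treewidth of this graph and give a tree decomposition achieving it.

Treewidth 3.
One optimal decomposition is:
Bags: B1 = {c, d, g, j}  B2 = {c, d, g, h}  B3 = {c, d, f, g}  B4 = {b, c, d, g}  B5 = {c, d, h, k}  B6 = {c, d, e, k}  B7 = {c, d, i, k}  B8 = {a, c, e, k}
Tree: B1–B2, B2–B3, B1–B4, B2–B5, B5–B6, B5–B7, B6–B8

The largest bag has 4 vertices, giving width 3; this decomposition certifies tw(G) ≤ 3. For the lower bound, the 4 vertices {c, d, g, j} are pairwise adjacent, and any tree decomposition puts a clique entirely inside one bag — forcing width ≥ 3. The upper and lower bounds meet at 3, so that is the treewidth.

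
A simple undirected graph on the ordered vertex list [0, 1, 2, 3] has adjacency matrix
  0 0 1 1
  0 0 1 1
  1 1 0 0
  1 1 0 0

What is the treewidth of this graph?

A width-2 tree decomposition is:
Bags: B1 = {0, 1, 2}  B2 = {0, 1, 3}
Tree: B1–B2
Each bag holds 3 vertices, so the decomposition has width 2, which upper-bounds the treewidth. The edges 0–2–1–3–0 form a cycle, so G is not a tree and its treewidth is at least 2. Hence tw(G) = 2 exactly.

2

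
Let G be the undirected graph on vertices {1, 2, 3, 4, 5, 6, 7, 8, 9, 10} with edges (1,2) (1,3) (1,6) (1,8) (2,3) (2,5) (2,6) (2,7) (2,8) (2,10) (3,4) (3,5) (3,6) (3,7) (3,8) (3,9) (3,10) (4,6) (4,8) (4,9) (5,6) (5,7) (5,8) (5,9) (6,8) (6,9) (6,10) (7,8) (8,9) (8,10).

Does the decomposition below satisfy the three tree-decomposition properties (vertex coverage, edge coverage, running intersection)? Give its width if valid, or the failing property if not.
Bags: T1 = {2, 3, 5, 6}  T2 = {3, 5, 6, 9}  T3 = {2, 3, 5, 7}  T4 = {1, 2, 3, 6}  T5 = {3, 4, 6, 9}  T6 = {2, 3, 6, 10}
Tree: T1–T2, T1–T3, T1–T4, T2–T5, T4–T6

No — vertex 8 appears in no bag.

A tree decomposition must satisfy three properties: every vertex lies in some bag; for every edge, both endpoints lie together in some bag; and for every vertex, the bags containing it form a connected subtree. Here vertex 8 appears in no bag, so the decomposition is invalid.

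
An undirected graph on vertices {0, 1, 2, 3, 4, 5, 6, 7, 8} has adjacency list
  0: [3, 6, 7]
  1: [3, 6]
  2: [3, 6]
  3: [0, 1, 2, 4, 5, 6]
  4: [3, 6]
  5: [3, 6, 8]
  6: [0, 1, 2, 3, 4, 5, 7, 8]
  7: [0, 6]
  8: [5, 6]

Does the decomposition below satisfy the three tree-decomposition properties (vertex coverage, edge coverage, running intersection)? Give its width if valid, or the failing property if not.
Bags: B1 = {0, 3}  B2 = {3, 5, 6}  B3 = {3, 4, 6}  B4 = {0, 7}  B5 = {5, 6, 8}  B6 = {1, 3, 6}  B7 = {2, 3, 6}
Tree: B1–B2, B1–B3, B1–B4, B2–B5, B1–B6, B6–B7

No — edge (6,0) lies in no bag.

A tree decomposition must satisfy three properties: every vertex lies in some bag; for every edge, both endpoints lie together in some bag; and for every vertex, the bags containing it form a connected subtree. Here edge (6,0) lies in no bag, so the decomposition is invalid.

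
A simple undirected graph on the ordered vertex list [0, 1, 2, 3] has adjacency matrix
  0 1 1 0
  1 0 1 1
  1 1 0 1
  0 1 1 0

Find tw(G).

A width-2 tree decomposition is:
Bags: B1 = {0, 1, 2}  B2 = {1, 2, 3}
Tree: B1–B2
Each bag holds 3 vertices, so the decomposition has width 2, which upper-bounds the treewidth. On the other hand G contains the 3-clique {0, 1, 2}. A clique must lie in a single bag of any decomposition, so no decomposition can have width below 2. Hence tw(G) = 2 exactly.

2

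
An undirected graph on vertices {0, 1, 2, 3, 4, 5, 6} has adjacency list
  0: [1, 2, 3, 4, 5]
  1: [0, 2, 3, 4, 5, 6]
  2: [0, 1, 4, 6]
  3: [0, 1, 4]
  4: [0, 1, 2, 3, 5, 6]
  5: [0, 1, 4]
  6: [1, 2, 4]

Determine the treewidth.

A width-3 tree decomposition is:
Bags: B1 = {0, 1, 4, 5}  B2 = {0, 1, 2, 4}  B3 = {1, 2, 4, 6}  B4 = {0, 1, 3, 4}
Tree: B1–B2, B2–B3, B2–B4
Every bag has size at most 4, so the width is 4 − 1 = 3 and tw(G) ≤ 3. Conversely, {0, 1, 2, 4} is a clique of size 4, and the vertices of any clique must share a bag in every tree decomposition; so some bag has ≥ 4 vertices and tw(G) ≥ 3. Hence tw(G) = 3 exactly.

3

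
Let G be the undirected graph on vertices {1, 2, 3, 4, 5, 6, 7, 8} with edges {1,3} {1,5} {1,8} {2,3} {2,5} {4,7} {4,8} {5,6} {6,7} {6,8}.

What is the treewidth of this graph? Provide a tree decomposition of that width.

Every bag has size at most 3, so the width is 3 − 1 = 2 and tw(G) ≤ 2. For the lower bound, G contains the cycle 2–3–1–5–2, so G is not a forest; only forests have treewidth ≤ 1, hence tw(G) ≥ 2. Therefore the treewidth is 2.

Treewidth 2.
One optimal decomposition is:
Bags: B1 = {2, 3, 5}  B2 = {1, 3, 5}  B3 = {1, 5, 6}  B4 = {1, 6, 8}  B5 = {6, 7, 8}  B6 = {4, 7, 8}
Tree: B1–B2, B2–B3, B3–B4, B4–B5, B5–B6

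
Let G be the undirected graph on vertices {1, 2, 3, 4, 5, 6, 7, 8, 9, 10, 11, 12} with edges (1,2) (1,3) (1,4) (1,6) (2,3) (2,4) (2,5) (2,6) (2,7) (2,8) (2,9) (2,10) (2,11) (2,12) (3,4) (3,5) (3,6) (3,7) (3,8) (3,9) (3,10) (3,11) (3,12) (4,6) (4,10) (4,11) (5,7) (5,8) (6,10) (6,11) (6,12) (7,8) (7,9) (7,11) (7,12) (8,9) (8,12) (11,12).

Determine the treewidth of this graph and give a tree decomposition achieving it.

Treewidth 4.
Bags: B1 = {2, 3, 7, 11, 12}  B2 = {2, 3, 7, 8, 12}  B3 = {2, 3, 5, 7, 8}  B4 = {2, 3, 6, 11, 12}  B5 = {2, 3, 4, 6, 11}  B6 = {1, 2, 3, 4, 6}  B7 = {2, 3, 7, 8, 9}  B8 = {2, 3, 4, 6, 10}
Tree: B1–B2, B2–B3, B1–B4, B4–B5, B5–B6, B3–B7, B6–B8

Every bag has size at most 5, so the width is 5 − 1 = 4 and tw(G) ≤ 4. For the lower bound, the 5 vertices {2, 3, 5, 7, 8} are pairwise adjacent, and any tree decomposition puts a clique entirely inside one bag — forcing width ≥ 4. Therefore the treewidth is 4.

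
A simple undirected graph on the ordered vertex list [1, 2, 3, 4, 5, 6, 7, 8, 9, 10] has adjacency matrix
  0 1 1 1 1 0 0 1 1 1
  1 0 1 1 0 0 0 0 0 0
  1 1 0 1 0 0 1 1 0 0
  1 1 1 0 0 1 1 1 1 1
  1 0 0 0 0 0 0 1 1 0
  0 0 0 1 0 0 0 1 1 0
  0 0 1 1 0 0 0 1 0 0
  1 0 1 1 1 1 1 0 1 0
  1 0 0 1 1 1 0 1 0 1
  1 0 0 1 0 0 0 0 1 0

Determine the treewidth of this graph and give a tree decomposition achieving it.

Each bag holds 4 vertices, so the decomposition has width 3, which upper-bounds the treewidth. Conversely, {1, 4, 8, 9} is a clique of size 4, and the vertices of any clique must share a bag in every tree decomposition; so some bag has ≥ 4 vertices and tw(G) ≥ 3. Combining the bounds, tw(G) = 3.

Treewidth 3.
One such decomposition:
Bags: B1 = {1, 3, 4, 8}  B2 = {1, 4, 8, 9}  B3 = {1, 4, 9, 10}  B4 = {1, 2, 3, 4}  B5 = {3, 4, 7, 8}  B6 = {1, 5, 8, 9}  B7 = {4, 6, 8, 9}
Tree: B1–B2, B2–B3, B1–B4, B1–B5, B2–B6, B2–B7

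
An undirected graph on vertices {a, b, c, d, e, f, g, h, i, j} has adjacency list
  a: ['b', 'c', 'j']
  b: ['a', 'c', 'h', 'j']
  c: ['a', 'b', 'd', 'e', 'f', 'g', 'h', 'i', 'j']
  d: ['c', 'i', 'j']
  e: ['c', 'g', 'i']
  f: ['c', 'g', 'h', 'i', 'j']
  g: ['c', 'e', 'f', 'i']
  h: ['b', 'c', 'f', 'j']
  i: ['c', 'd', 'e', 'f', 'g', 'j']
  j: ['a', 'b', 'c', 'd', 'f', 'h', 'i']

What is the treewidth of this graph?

A width-3 tree decomposition is:
Bags: B1 = {b, c, h, j}  B2 = {a, b, c, j}  B3 = {c, f, h, j}  B4 = {c, f, i, j}  B5 = {c, f, g, i}  B6 = {c, d, i, j}  B7 = {c, e, g, i}
Tree: B1–B2, B1–B3, B3–B4, B4–B5, B4–B6, B5–B7
Each bag holds 4 vertices, so the decomposition has width 3, which upper-bounds the treewidth. On the other hand G contains the 4-clique {c, e, g, i}. A clique must lie in a single bag of any decomposition, so no decomposition can have width below 3. Combining the bounds, tw(G) = 3.

3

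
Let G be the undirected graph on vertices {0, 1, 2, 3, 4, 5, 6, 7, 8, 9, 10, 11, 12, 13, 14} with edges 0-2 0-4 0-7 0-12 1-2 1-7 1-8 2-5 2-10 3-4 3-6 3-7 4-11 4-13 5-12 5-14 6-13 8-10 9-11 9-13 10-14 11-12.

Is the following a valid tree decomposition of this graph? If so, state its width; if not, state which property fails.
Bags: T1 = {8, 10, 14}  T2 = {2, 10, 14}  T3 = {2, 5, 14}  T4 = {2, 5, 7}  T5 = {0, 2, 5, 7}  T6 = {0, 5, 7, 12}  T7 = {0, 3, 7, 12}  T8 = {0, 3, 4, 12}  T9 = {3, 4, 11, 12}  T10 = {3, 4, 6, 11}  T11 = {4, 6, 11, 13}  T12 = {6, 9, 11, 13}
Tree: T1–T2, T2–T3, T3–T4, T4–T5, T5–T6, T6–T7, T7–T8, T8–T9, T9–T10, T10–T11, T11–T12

No — vertex 1 appears in no bag.

A tree decomposition must satisfy three properties: every vertex lies in some bag; for every edge, both endpoints lie together in some bag; and for every vertex, the bags containing it form a connected subtree. Here vertex 1 appears in no bag, so the decomposition is invalid.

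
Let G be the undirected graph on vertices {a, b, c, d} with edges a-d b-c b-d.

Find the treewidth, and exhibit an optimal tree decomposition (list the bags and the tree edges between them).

Treewidth 1.
Bags: B1 = {b, c}  B2 = {b, d}  B3 = {a, d}
Tree: B1–B2, B2–B3

Every bag has size at most 2, so the width is 2 − 1 = 1 and tw(G) ≤ 1. Any graph with an edge has treewidth ≥ 1, and G has the edge b–c. Therefore the treewidth is 1.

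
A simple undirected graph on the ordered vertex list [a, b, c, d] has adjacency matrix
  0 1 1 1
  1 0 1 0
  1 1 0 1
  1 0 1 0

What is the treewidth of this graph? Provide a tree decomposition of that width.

Each bag holds 3 vertices, so the decomposition has width 2, which upper-bounds the treewidth. On the other hand G contains the 3-clique {a, c, d}. A clique must lie in a single bag of any decomposition, so no decomposition can have width below 2. Hence tw(G) = 2 exactly.

Treewidth 2.
One optimal decomposition is:
Bags: B1 = {a, c, d}  B2 = {a, b, c}
Tree: B1–B2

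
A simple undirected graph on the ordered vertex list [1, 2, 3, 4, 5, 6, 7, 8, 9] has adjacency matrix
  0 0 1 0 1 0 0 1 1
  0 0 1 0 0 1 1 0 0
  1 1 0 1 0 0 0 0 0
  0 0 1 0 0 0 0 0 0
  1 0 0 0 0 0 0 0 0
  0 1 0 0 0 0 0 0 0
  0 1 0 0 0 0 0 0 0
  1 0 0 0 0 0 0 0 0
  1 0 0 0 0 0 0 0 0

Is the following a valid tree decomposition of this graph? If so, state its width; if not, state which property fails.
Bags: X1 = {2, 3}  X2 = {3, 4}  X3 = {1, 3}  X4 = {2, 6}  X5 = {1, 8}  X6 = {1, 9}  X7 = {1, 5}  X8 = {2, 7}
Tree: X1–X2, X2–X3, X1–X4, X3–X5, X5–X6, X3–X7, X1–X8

Yes; width 1.

Checking the three conditions: (i) the bags cover all of {1, 2, 3, 4, 5, 6, 7, 8, 9}; (ii) for each edge, some bag contains both endpoints; (iii) the bags containing any fixed vertex form a subtree. All hold, so the decomposition is valid with width 2 − 1 = 1.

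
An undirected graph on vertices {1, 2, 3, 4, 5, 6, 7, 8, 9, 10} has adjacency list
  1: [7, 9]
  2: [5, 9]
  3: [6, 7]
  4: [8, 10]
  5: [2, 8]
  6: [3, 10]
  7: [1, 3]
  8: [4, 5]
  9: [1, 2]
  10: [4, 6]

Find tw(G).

A width-2 tree decomposition is:
Bags: B1 = {1, 3, 7}  B2 = {1, 3, 6}  B3 = {1, 6, 10}  B4 = {1, 4, 10}  B5 = {1, 4, 8}  B6 = {1, 5, 8}  B7 = {1, 2, 5}  B8 = {1, 2, 9}
Tree: B1–B2, B2–B3, B3–B4, B4–B5, B5–B6, B6–B7, B7–B8
The largest bag has 3 vertices, giving width 2; this decomposition certifies tw(G) ≤ 2. The edges 1–7–3–6–10–4–8–5–2–9–1 form a cycle, so G is not a tree and its treewidth is at least 2. Combining the bounds, tw(G) = 2.

2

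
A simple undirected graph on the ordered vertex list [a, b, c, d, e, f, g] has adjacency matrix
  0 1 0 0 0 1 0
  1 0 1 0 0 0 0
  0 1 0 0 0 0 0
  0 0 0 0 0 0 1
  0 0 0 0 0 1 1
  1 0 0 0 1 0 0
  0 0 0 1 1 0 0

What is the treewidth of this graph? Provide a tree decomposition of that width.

Every bag has size at most 2, so the width is 2 − 1 = 1 and tw(G) ≤ 1. Any graph with an edge has treewidth ≥ 1, and G has the edge d–g. Combining the bounds, tw(G) = 1.

Treewidth 1.
One such decomposition:
Bags: B1 = {d, g}  B2 = {e, g}  B3 = {e, f}  B4 = {a, f}  B5 = {a, b}  B6 = {b, c}
Tree: B1–B2, B2–B3, B3–B4, B4–B5, B5–B6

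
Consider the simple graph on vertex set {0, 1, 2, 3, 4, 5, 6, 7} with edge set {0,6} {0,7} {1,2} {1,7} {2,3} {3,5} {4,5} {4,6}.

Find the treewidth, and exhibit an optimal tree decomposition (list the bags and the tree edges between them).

Treewidth 2.
One optimal decomposition is:
Bags: B1 = {4, 5, 6}  B2 = {3, 5, 6}  B3 = {2, 3, 6}  B4 = {1, 2, 6}  B5 = {1, 6, 7}  B6 = {0, 6, 7}
Tree: B1–B2, B2–B3, B3–B4, B4–B5, B5–B6

Each bag holds 3 vertices, so the decomposition has width 2, which upper-bounds the treewidth. The edges 6–4–5–3–2–1–7–0–6 form a cycle, so G is not a tree and its treewidth is at least 2. Therefore the treewidth is 2.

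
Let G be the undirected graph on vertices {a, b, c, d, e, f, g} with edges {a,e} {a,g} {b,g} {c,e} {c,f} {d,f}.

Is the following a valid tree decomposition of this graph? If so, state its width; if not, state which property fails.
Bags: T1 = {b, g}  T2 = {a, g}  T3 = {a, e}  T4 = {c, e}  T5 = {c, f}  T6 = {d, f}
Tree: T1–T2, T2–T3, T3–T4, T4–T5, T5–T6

Checking the three conditions: (i) the bags cover all of {a, b, c, d, e, f, g}; (ii) for each edge, some bag contains both endpoints; (iii) the bags containing any fixed vertex form a subtree. All hold, so the decomposition is valid with width 2 − 1 = 1.

Yes; width 1.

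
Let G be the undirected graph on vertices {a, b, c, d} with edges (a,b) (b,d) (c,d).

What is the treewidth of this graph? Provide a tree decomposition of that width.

Each bag holds 2 vertices, so the decomposition has width 1, which upper-bounds the treewidth. G has an edge, so its treewidth is at least 1. The upper and lower bounds meet at 1, so that is the treewidth.

Treewidth 1.
One optimal decomposition is:
Bags: B1 = {a, b}  B2 = {b, d}  B3 = {c, d}
Tree: B1–B2, B2–B3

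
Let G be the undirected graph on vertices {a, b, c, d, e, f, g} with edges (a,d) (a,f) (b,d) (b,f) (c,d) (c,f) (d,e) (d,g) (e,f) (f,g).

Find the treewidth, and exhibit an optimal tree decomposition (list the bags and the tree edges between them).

Treewidth 2.
Bags: B1 = {b, d, f}  B2 = {d, f, g}  B3 = {d, e, f}  B4 = {c, d, f}  B5 = {a, d, f}
Tree: B1–B2, B2–B3, B3–B4, B4–B5

The largest bag has 3 vertices, giving width 2; this decomposition certifies tw(G) ≤ 2. Since d–b–f–g–d is a cycle in G, G is not acyclic. Forests are exactly the graphs of treewidth ≤ 1, so tw(G) ≥ 2. The upper and lower bounds meet at 2, so that is the treewidth.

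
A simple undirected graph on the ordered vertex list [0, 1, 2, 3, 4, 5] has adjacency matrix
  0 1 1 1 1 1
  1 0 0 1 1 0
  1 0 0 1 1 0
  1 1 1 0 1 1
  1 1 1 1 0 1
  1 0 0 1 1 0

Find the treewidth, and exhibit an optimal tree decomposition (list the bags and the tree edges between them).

Every bag has size at most 4, so the width is 4 − 1 = 3 and tw(G) ≤ 3. On the other hand G contains the 4-clique {0, 1, 3, 4}. A clique must lie in a single bag of any decomposition, so no decomposition can have width below 3. The upper and lower bounds meet at 3, so that is the treewidth.

Treewidth 3.
One optimal decomposition is:
Bags: B1 = {0, 3, 4, 5}  B2 = {0, 2, 3, 4}  B3 = {0, 1, 3, 4}
Tree: B1–B2, B2–B3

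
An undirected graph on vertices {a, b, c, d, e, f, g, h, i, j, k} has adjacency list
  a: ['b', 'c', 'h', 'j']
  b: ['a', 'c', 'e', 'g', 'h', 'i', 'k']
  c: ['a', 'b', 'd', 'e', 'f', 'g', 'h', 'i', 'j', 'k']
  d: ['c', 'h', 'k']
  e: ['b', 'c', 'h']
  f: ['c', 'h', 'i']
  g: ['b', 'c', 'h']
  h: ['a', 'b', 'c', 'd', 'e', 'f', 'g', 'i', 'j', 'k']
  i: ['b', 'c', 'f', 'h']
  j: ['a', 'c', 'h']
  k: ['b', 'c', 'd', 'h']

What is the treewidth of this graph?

A width-3 tree decomposition is:
Bags: B1 = {b, c, h, k}  B2 = {c, d, h, k}  B3 = {b, c, e, h}  B4 = {a, b, c, h}  B5 = {a, c, h, j}  B6 = {b, c, h, i}  B7 = {c, f, h, i}  B8 = {b, c, g, h}
Tree: B1–B2, B1–B3, B1–B4, B4–B5, B3–B6, B6–B7, B4–B8
The largest bag has 4 vertices, giving width 3; this decomposition certifies tw(G) ≤ 3. Conversely, {c, d, h, k} is a clique of size 4, and the vertices of any clique must share a bag in every tree decomposition; so some bag has ≥ 4 vertices and tw(G) ≥ 3. Hence tw(G) = 3 exactly.

3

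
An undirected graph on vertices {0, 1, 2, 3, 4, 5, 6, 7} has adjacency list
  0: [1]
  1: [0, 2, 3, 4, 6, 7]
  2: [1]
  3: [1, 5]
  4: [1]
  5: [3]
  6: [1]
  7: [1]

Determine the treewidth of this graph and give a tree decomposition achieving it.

Every bag has size at most 2, so the width is 2 − 1 = 1 and tw(G) ≤ 1. G has an edge, so its treewidth is at least 1. Therefore the treewidth is 1.

Treewidth 1.
One such decomposition:
Bags: B1 = {0, 1}  B2 = {1, 7}  B3 = {1, 2}  B4 = {1, 3}  B5 = {1, 6}  B6 = {1, 4}  B7 = {3, 5}
Tree: B1–B2, B2–B3, B3–B4, B2–B5, B2–B6, B4–B7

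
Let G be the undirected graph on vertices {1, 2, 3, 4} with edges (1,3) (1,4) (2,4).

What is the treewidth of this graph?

1

A width-1 tree decomposition is:
Bags: B1 = {1, 3}  B2 = {1, 4}  B3 = {2, 4}
Tree: B1–B2, B2–B3
Every bag has size at most 2, so the width is 2 − 1 = 1 and tw(G) ≤ 1. Any graph with an edge has treewidth ≥ 1, and G has the edge 3–1. The upper and lower bounds meet at 1, so that is the treewidth.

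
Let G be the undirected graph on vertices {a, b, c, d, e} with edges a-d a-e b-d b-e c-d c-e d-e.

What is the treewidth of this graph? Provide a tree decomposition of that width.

Treewidth 2.
Bags: B1 = {c, d, e}  B2 = {a, d, e}  B3 = {b, d, e}
Tree: B1–B2, B1–B3

The largest bag has 3 vertices, giving width 2; this decomposition certifies tw(G) ≤ 2. For the lower bound, the 3 vertices {c, d, e} are pairwise adjacent, and any tree decomposition puts a clique entirely inside one bag — forcing width ≥ 2. Combining the bounds, tw(G) = 2.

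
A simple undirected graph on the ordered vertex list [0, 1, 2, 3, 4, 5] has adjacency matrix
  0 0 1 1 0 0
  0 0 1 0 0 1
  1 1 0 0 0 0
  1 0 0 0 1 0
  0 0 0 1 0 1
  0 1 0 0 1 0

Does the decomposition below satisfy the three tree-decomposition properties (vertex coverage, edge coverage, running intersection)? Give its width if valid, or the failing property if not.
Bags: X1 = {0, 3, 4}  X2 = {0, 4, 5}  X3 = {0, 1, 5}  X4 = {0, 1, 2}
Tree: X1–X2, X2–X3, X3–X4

Yes; width 2.

Every vertex of G appears in some bag (union = {0, 1, 2, 3, 4, 5}); every edge is covered by a bag; and for each vertex v the set of bags containing v is connected in the bag tree. The decomposition is therefore valid. The largest bag has 3 vertices, so the width is 2.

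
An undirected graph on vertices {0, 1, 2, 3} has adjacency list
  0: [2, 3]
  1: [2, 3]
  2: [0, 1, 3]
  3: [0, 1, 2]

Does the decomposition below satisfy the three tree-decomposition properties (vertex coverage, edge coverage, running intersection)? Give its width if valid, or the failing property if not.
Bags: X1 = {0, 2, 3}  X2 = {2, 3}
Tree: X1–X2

No — vertex 1 appears in no bag.

A tree decomposition must satisfy three properties: every vertex lies in some bag; for every edge, both endpoints lie together in some bag; and for every vertex, the bags containing it form a connected subtree. Here vertex 1 appears in no bag, so the decomposition is invalid.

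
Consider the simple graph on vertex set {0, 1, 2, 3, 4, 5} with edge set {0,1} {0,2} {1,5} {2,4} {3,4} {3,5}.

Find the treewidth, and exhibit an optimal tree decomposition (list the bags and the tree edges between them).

Each bag holds 3 vertices, so the decomposition has width 2, which upper-bounds the treewidth. Since 1–5–3–4–2–0–1 is a cycle in G, G is not acyclic. Forests are exactly the graphs of treewidth ≤ 1, so tw(G) ≥ 2. Combining the bounds, tw(G) = 2.

Treewidth 2.
One optimal decomposition is:
Bags: B1 = {1, 3, 5}  B2 = {1, 3, 4}  B3 = {1, 2, 4}  B4 = {0, 1, 2}
Tree: B1–B2, B2–B3, B3–B4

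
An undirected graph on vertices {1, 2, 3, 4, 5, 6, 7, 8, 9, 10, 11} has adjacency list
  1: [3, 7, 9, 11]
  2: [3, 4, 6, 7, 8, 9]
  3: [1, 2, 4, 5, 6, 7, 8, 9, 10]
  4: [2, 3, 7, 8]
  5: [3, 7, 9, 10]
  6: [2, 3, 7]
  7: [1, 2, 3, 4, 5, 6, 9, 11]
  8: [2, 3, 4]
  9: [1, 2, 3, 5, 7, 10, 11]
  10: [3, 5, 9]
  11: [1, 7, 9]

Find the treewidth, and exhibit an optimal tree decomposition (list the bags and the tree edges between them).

Every bag has size at most 4, so the width is 4 − 1 = 3 and tw(G) ≤ 3. Conversely, {1, 7, 9, 11} is a clique of size 4, and the vertices of any clique must share a bag in every tree decomposition; so some bag has ≥ 4 vertices and tw(G) ≥ 3. Therefore the treewidth is 3.

Treewidth 3.
One optimal decomposition is:
Bags: B1 = {1, 3, 7, 9}  B2 = {2, 3, 7, 9}  B3 = {2, 3, 4, 7}  B4 = {2, 3, 4, 8}  B5 = {3, 5, 7, 9}  B6 = {3, 5, 9, 10}  B7 = {1, 7, 9, 11}  B8 = {2, 3, 6, 7}
Tree: B1–B2, B2–B3, B3–B4, B2–B5, B5–B6, B1–B7, B2–B8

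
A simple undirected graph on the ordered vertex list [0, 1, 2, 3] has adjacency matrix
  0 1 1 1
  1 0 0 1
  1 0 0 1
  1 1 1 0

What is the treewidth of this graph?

2

A width-2 tree decomposition is:
Bags: B1 = {0, 1, 3}  B2 = {0, 2, 3}
Tree: B1–B2
The largest bag has 3 vertices, giving width 2; this decomposition certifies tw(G) ≤ 2. For the lower bound, the 3 vertices {0, 1, 3} are pairwise adjacent, and any tree decomposition puts a clique entirely inside one bag — forcing width ≥ 2. Combining the bounds, tw(G) = 2.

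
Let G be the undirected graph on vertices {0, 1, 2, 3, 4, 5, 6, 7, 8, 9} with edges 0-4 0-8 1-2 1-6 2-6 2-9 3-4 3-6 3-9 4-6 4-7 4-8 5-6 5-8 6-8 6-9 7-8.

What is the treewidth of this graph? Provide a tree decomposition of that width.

Treewidth 2.
One optimal decomposition is:
Bags: B1 = {4, 7, 8}  B2 = {4, 6, 8}  B3 = {3, 4, 6}  B4 = {3, 6, 9}  B5 = {2, 6, 9}  B6 = {0, 4, 8}  B7 = {1, 2, 6}  B8 = {5, 6, 8}
Tree: B1–B2, B2–B3, B3–B4, B4–B5, B1–B6, B5–B7, B2–B8

The largest bag has 3 vertices, giving width 2; this decomposition certifies tw(G) ≤ 2. Conversely, {0, 4, 8} is a clique of size 3, and the vertices of any clique must share a bag in every tree decomposition; so some bag has ≥ 3 vertices and tw(G) ≥ 2. Combining the bounds, tw(G) = 2.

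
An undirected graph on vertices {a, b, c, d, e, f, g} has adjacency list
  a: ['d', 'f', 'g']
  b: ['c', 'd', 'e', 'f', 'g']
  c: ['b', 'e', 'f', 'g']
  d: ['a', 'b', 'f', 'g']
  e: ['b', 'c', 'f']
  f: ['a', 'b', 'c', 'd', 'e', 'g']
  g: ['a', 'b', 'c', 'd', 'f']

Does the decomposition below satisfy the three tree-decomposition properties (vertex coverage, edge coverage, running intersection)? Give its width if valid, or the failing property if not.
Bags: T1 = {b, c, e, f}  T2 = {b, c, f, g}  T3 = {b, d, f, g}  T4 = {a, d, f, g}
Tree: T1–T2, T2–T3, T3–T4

Yes; width 3.

Every vertex of G appears in some bag (union = {a, b, c, d, e, f, g}); every edge is covered by a bag; and for each vertex v the set of bags containing v is connected in the bag tree. The decomposition is therefore valid. The largest bag has 4 vertices, so the width is 3.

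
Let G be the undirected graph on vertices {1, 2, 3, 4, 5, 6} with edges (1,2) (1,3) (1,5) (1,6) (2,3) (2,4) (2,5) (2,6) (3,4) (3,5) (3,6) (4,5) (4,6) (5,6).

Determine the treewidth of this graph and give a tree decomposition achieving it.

Treewidth 4.
One such decomposition:
Bags: B1 = {2, 3, 4, 5, 6}  B2 = {1, 2, 3, 5, 6}
Tree: B1–B2

Every bag has size at most 5, so the width is 5 − 1 = 4 and tw(G) ≤ 4. Conversely, {1, 2, 3, 5, 6} is a clique of size 5, and the vertices of any clique must share a bag in every tree decomposition; so some bag has ≥ 5 vertices and tw(G) ≥ 4. Therefore the treewidth is 4.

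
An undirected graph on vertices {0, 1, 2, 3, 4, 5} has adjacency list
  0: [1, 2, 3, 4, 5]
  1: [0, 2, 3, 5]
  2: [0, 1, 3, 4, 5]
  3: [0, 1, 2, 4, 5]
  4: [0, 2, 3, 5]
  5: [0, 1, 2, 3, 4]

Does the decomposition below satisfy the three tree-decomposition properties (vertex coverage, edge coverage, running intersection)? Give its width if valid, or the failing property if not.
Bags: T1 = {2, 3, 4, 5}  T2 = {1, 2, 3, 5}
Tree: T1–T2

A tree decomposition must satisfy three properties: every vertex lies in some bag; for every edge, both endpoints lie together in some bag; and for every vertex, the bags containing it form a connected subtree. Here vertex 0 appears in no bag, so the decomposition is invalid.

No — vertex 0 appears in no bag.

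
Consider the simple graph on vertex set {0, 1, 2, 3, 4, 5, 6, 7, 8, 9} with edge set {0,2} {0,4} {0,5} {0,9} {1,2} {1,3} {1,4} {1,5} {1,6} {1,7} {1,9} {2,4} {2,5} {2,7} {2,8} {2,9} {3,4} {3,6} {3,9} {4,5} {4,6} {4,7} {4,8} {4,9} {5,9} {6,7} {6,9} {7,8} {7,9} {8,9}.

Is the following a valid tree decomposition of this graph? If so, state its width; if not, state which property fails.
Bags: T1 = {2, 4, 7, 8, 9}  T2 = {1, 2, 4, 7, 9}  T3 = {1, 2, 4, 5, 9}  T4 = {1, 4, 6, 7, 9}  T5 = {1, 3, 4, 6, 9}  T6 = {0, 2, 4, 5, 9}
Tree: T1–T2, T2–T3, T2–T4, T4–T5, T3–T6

Checking the three conditions: (i) the bags cover all of {0, 1, 2, 3, 4, 5, 6, 7, 8, 9}; (ii) for each edge, some bag contains both endpoints; (iii) the bags containing any fixed vertex form a subtree. All hold, so the decomposition is valid with width 5 − 1 = 4.

Yes; width 4.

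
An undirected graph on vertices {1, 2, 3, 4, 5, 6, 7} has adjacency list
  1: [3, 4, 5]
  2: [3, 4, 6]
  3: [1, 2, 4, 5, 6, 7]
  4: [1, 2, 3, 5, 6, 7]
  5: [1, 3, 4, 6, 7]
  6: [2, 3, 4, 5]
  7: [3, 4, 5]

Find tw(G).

3

A width-3 tree decomposition is:
Bags: B1 = {3, 4, 5, 7}  B2 = {1, 3, 4, 5}  B3 = {3, 4, 5, 6}  B4 = {2, 3, 4, 6}
Tree: B1–B2, B2–B3, B3–B4
Each bag holds 4 vertices, so the decomposition has width 3, which upper-bounds the treewidth. Conversely, {2, 3, 4, 6} is a clique of size 4, and the vertices of any clique must share a bag in every tree decomposition; so some bag has ≥ 4 vertices and tw(G) ≥ 3. The upper and lower bounds meet at 3, so that is the treewidth.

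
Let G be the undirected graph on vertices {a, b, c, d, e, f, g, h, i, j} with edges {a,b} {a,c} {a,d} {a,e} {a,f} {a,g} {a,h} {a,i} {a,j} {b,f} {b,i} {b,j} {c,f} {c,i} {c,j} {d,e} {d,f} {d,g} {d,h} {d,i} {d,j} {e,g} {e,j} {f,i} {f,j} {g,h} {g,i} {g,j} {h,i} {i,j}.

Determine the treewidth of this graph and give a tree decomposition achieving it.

Treewidth 4.
Bags: B1 = {a, c, f, i, j}  B2 = {a, d, f, i, j}  B3 = {a, d, g, i, j}  B4 = {a, b, f, i, j}  B5 = {a, d, g, h, i}  B6 = {a, d, e, g, j}
Tree: B1–B2, B2–B3, B2–B4, B3–B5, B3–B6

The largest bag has 5 vertices, giving width 4; this decomposition certifies tw(G) ≤ 4. On the other hand G contains the 5-clique {a, d, e, g, j}. A clique must lie in a single bag of any decomposition, so no decomposition can have width below 4. The upper and lower bounds meet at 4, so that is the treewidth.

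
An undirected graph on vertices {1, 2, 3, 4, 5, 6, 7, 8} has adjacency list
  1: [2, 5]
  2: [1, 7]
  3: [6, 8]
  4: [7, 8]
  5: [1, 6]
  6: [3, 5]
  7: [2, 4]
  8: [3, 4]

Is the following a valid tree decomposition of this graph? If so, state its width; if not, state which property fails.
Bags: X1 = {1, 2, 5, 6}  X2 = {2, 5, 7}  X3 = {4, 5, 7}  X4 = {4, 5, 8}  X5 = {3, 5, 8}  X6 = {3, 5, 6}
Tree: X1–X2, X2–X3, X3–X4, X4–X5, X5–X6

A tree decomposition must satisfy three properties: every vertex lies in some bag; for every edge, both endpoints lie together in some bag; and for every vertex, the bags containing it form a connected subtree. Here bags containing vertex 6 are not connected in the tree, so the decomposition is invalid.

No — bags containing vertex 6 are not connected in the tree.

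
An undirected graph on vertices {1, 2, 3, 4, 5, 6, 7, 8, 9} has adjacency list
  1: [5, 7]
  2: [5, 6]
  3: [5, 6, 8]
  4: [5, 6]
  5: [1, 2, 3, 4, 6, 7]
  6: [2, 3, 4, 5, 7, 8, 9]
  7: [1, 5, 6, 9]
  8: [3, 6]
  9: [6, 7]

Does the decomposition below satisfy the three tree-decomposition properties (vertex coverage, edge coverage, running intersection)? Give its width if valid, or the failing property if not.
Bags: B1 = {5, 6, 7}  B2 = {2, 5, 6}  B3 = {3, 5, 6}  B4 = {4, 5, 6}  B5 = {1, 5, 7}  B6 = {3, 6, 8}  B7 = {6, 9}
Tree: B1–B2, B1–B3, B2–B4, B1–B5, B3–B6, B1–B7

A tree decomposition must satisfy three properties: every vertex lies in some bag; for every edge, both endpoints lie together in some bag; and for every vertex, the bags containing it form a connected subtree. Here edge (7,9) lies in no bag, so the decomposition is invalid.

No — edge (7,9) lies in no bag.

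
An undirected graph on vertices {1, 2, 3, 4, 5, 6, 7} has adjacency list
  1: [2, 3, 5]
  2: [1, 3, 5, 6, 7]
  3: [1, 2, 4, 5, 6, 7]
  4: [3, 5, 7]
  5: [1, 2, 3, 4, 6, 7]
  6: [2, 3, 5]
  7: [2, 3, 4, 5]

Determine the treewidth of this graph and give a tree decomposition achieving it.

Each bag holds 4 vertices, so the decomposition has width 3, which upper-bounds the treewidth. Conversely, {1, 2, 3, 5} is a clique of size 4, and the vertices of any clique must share a bag in every tree decomposition; so some bag has ≥ 4 vertices and tw(G) ≥ 3. Hence tw(G) = 3 exactly.

Treewidth 3.
One such decomposition:
Bags: B1 = {2, 3, 5, 7}  B2 = {1, 2, 3, 5}  B3 = {3, 4, 5, 7}  B4 = {2, 3, 5, 6}
Tree: B1–B2, B1–B3, B2–B4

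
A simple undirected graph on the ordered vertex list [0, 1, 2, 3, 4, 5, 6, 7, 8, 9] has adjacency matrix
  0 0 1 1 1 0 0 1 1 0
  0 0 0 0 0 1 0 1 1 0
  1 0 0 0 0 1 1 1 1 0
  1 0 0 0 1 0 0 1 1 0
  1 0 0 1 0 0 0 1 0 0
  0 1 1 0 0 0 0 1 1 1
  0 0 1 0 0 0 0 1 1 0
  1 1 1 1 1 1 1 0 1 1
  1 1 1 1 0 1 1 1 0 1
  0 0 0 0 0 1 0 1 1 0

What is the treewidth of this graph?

A width-3 tree decomposition is:
Bags: B1 = {0, 2, 7, 8}  B2 = {2, 6, 7, 8}  B3 = {2, 5, 7, 8}  B4 = {5, 7, 8, 9}  B5 = {0, 3, 7, 8}  B6 = {0, 3, 4, 7}  B7 = {1, 5, 7, 8}
Tree: B1–B2, B2–B3, B3–B4, B1–B5, B5–B6, B4–B7
Every bag has size at most 4, so the width is 4 − 1 = 3 and tw(G) ≤ 3. On the other hand G contains the 4-clique {1, 5, 7, 8}. A clique must lie in a single bag of any decomposition, so no decomposition can have width below 3. Hence tw(G) = 3 exactly.

3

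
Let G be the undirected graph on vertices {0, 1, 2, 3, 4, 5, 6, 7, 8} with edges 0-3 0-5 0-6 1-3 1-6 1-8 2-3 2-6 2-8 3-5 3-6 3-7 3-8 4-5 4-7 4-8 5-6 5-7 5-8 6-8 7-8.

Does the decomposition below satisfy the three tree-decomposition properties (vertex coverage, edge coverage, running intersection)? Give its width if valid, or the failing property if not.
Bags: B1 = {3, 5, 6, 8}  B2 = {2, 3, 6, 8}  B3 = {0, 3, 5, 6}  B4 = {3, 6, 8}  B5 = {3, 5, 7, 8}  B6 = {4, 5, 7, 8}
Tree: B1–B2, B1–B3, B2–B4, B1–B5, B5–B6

A tree decomposition must satisfy three properties: every vertex lies in some bag; for every edge, both endpoints lie together in some bag; and for every vertex, the bags containing it form a connected subtree. Here vertex 1 appears in no bag, so the decomposition is invalid.

No — vertex 1 appears in no bag.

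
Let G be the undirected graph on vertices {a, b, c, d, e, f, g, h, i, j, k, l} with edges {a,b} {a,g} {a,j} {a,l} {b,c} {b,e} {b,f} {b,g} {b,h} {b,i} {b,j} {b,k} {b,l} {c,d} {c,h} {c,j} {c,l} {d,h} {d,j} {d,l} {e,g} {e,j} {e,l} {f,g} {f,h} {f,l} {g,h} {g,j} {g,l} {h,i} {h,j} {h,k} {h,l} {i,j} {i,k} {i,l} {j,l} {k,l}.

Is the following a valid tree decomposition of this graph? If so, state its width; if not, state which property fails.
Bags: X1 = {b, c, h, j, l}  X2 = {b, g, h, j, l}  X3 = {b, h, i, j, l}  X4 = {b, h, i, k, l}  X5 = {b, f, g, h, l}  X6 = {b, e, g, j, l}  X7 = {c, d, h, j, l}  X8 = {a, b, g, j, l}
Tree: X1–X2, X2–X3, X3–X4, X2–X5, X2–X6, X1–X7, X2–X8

Yes; width 4.

Vertex coverage: the bags together contain {a, b, c, d, e, f, g, h, i, j, k, l}, the full vertex set. Edge coverage: each edge of G has both endpoints in at least one bag. Running intersection: for every vertex, the bags containing it form a connected subtree. All three properties hold, so this is a valid tree decomposition of width max|bag| − 1 = 4, and hence tw(G) ≤ 4.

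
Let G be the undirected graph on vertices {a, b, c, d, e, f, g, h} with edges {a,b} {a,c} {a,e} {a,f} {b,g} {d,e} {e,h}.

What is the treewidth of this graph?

1

A width-1 tree decomposition is:
Bags: B1 = {a, e}  B2 = {e, h}  B3 = {a, c}  B4 = {a, b}  B5 = {d, e}  B6 = {b, g}  B7 = {a, f}
Tree: B1–B2, B1–B3, B3–B4, B2–B5, B4–B6, B4–B7
Every bag has size at most 2, so the width is 2 − 1 = 1 and tw(G) ≤ 1. G has an edge, so its treewidth is at least 1. Therefore the treewidth is 1.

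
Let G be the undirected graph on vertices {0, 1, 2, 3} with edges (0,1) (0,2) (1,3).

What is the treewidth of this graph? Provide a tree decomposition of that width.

Each bag holds 2 vertices, so the decomposition has width 1, which upper-bounds the treewidth. Any graph with an edge has treewidth ≥ 1, and G has the edge 1–0. Combining the bounds, tw(G) = 1.

Treewidth 1.
One optimal decomposition is:
Bags: B1 = {0, 1}  B2 = {0, 2}  B3 = {1, 3}
Tree: B1–B2, B1–B3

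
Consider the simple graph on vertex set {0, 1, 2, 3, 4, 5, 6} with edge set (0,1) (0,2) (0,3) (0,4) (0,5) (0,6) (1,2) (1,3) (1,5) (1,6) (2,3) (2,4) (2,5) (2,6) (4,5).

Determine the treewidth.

3

A width-3 tree decomposition is:
Bags: B1 = {0, 1, 2, 5}  B2 = {0, 1, 2, 3}  B3 = {0, 2, 4, 5}  B4 = {0, 1, 2, 6}
Tree: B1–B2, B1–B3, B1–B4
Each bag holds 4 vertices, so the decomposition has width 3, which upper-bounds the treewidth. For the lower bound, the 4 vertices {0, 1, 2, 3} are pairwise adjacent, and any tree decomposition puts a clique entirely inside one bag — forcing width ≥ 3. Hence tw(G) = 3 exactly.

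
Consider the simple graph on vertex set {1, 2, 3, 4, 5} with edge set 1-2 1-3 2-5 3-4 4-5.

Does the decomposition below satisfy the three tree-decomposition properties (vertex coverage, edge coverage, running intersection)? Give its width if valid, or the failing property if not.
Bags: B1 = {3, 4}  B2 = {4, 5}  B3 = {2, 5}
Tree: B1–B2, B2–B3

No — vertex 1 appears in no bag.

A tree decomposition must satisfy three properties: every vertex lies in some bag; for every edge, both endpoints lie together in some bag; and for every vertex, the bags containing it form a connected subtree. Here vertex 1 appears in no bag, so the decomposition is invalid.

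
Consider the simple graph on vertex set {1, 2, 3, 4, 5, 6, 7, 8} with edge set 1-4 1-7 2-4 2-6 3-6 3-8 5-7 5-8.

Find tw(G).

2

A width-2 tree decomposition is:
Bags: B1 = {1, 4, 7}  B2 = {2, 4, 7}  B3 = {2, 6, 7}  B4 = {3, 6, 7}  B5 = {3, 7, 8}  B6 = {5, 7, 8}
Tree: B1–B2, B2–B3, B3–B4, B4–B5, B5–B6
Each bag holds 3 vertices, so the decomposition has width 2, which upper-bounds the treewidth. Since 7–1–4–2–6–3–8–5–7 is a cycle in G, G is not acyclic. Forests are exactly the graphs of treewidth ≤ 1, so tw(G) ≥ 2. Hence tw(G) = 2 exactly.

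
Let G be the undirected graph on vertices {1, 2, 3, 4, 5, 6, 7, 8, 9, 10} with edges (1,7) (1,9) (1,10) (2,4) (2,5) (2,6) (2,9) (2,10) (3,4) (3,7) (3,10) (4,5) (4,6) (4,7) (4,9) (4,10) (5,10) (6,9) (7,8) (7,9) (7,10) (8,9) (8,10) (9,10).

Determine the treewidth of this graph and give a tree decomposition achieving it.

Treewidth 3.
One such decomposition:
Bags: B1 = {2, 4, 5, 10}  B2 = {2, 4, 9, 10}  B3 = {4, 7, 9, 10}  B4 = {7, 8, 9, 10}  B5 = {1, 7, 9, 10}  B6 = {3, 4, 7, 10}  B7 = {2, 4, 6, 9}
Tree: B1–B2, B2–B3, B3–B4, B4–B5, B3–B6, B2–B7

Every bag has size at most 4, so the width is 4 − 1 = 3 and tw(G) ≤ 3. For the lower bound, the 4 vertices {7, 8, 9, 10} are pairwise adjacent, and any tree decomposition puts a clique entirely inside one bag — forcing width ≥ 3. Hence tw(G) = 3 exactly.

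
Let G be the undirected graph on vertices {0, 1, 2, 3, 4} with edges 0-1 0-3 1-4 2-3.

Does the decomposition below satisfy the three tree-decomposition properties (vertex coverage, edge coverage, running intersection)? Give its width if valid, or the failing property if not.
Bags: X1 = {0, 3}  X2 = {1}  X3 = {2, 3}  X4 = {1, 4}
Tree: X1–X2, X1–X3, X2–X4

A tree decomposition must satisfy three properties: every vertex lies in some bag; for every edge, both endpoints lie together in some bag; and for every vertex, the bags containing it form a connected subtree. Here edge (0,1) lies in no bag, so the decomposition is invalid.

No — edge (0,1) lies in no bag.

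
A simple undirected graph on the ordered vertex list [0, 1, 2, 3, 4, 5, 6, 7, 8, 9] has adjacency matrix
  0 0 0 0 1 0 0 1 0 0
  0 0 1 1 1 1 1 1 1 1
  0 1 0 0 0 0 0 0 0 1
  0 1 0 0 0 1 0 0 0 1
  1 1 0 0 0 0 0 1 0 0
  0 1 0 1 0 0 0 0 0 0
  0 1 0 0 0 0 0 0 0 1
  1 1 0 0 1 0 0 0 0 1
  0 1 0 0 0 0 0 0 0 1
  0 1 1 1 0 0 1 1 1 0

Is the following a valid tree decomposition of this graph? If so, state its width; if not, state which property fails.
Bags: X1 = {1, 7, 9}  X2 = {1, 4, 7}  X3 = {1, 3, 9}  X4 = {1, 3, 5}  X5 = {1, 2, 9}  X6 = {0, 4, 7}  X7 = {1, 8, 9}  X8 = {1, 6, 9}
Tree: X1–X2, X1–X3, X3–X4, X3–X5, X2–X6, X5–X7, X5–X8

Yes; width 2.

Vertex coverage: the bags together contain {0, 1, 2, 3, 4, 5, 6, 7, 8, 9}, the full vertex set. Edge coverage: each edge of G has both endpoints in at least one bag. Running intersection: for every vertex, the bags containing it form a connected subtree. All three properties hold, so this is a valid tree decomposition of width max|bag| − 1 = 2, and hence tw(G) ≤ 2.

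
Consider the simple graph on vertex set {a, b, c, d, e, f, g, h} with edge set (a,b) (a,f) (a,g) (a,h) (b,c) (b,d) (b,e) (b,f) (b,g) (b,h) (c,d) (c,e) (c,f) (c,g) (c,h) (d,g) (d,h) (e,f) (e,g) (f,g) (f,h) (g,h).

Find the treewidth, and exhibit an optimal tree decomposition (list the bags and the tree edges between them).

Treewidth 4.
One such decomposition:
Bags: B1 = {a, b, f, g, h}  B2 = {b, c, f, g, h}  B3 = {b, c, e, f, g}  B4 = {b, c, d, g, h}
Tree: B1–B2, B2–B3, B2–B4

The largest bag has 5 vertices, giving width 4; this decomposition certifies tw(G) ≤ 4. On the other hand G contains the 5-clique {b, c, d, g, h}. A clique must lie in a single bag of any decomposition, so no decomposition can have width below 4. Combining the bounds, tw(G) = 4.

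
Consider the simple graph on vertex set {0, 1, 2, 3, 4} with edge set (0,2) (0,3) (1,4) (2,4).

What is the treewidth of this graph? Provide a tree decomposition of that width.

Treewidth 1.
Bags: B1 = {1, 4}  B2 = {2, 4}  B3 = {0, 2}  B4 = {0, 3}
Tree: B1–B2, B2–B3, B3–B4

The largest bag has 2 vertices, giving width 1; this decomposition certifies tw(G) ≤ 1. G has an edge, so its treewidth is at least 1. Hence tw(G) = 1 exactly.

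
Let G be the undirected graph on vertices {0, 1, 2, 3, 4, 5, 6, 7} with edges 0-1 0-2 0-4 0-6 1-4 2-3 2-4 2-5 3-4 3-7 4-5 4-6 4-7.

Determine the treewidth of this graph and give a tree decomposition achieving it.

Treewidth 2.
One such decomposition:
Bags: B1 = {2, 3, 4}  B2 = {0, 2, 4}  B3 = {3, 4, 7}  B4 = {0, 1, 4}  B5 = {2, 4, 5}  B6 = {0, 4, 6}
Tree: B1–B2, B1–B3, B2–B4, B1–B5, B4–B6

Every bag has size at most 3, so the width is 3 − 1 = 2 and tw(G) ≤ 2. For the lower bound, the 3 vertices {0, 1, 4} are pairwise adjacent, and any tree decomposition puts a clique entirely inside one bag — forcing width ≥ 2. Combining the bounds, tw(G) = 2.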